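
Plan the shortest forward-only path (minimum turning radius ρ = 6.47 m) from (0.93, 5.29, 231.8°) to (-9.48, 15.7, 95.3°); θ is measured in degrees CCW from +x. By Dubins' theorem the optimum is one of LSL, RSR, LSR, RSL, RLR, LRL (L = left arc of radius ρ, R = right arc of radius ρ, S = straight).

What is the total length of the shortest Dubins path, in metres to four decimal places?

Let ψ = atan2(Δy, Δx) = atan2(10.41, -10.41) = 135.0000° be the start→goal bearing.
Normalize: d = |goal − start| / ρ = 14.721963/6.47 = 2.275419, α = (θ_start − ψ) mod 360° = 96.8000° = 1.689479 rad, β = (θ_goal − ψ) mod 360° = 320.3000° = 5.590290 rad.
Common terms: sin α = 0.992966, cos α = -0.118404, sin β = -0.638768, cos β = 0.769400, cos(α−β) = -0.725374, d² = 5.177533. Work in radians in the unit-radius frame; every candidate has L = ρ·(t + p + q).
LSL: p² = 2 + d² − 2cos(α−β) + 2d(sin α − sin β) = 16.054037; p = √p² = 4.006749; φ = atan2(cos β − cos α, d + sin α − sin β) = 0.223431 rad; t = (φ − α) mod 2π = 4.817138 rad, q = (β − φ) mod 2π = 5.366858 rad → L = 6.47·(4.817138 + 4.006749 + 5.366858) = 6.47·14.190745 = 91.814121 m
RSR: p² = 2 + d² − 2cos(α−β) + 2d(sin β − sin α) = 1.202527; p = √p² = 1.096598; φ = atan2(cos α − cos β, d − sin α + sin β) = -0.943467 rad; t = (α − φ) mod 2π = 2.632946 rad, q = (φ − β) mod 2π = 6.032614 rad → L = 6.47·(2.632946 + 1.096598 + 6.032614) = 6.47·9.762158 = 63.161159 m
LSR: p² = d² − 2 + 2cos(α−β) + 2d(sin α + sin β) = 3.338681; p = √p² = 1.827206; φ = atan2(−cos α − cos β, d + sin α + sin β) − atan2(−2, p) = 0.587833 rad; t = (φ − α) mod 2π = 5.181539 rad, q = (φ − β) mod 2π = 1.280729 rad → L = 6.47·(5.181539 + 1.827206 + 1.280729) = 6.47·8.289474 = 53.632895 m
RSL: p² = d² − 2 + 2cos(α−β) − 2d(sin α + sin β) = 0.114888; p = √p² = 0.338951; φ = atan2(cos α + cos β, d − sin α − sin β) − atan2(2, p) = -1.076213 rad; t = (α − φ) mod 2π = 2.765692 rad, q = (β − φ) mod 2π = 0.383318 rad → L = 6.47·(2.765692 + 0.338951 + 0.383318) = 6.47·3.487961 = 22.567108 m
RLR: c = (6 − d² + 2cos(α−β) + 2d(sin α − sin β))/8 = 0.849684; p = 2π − arccos c = 5.727775 rad; φ = atan2(cos α − cos β, d − sin α + sin β) = -0.943467 rad; t = (α − φ + p/2) mod 2π = 5.496833 rad, q = (α − β − t + p) mod 2π = 2.613316 rad → L = 6.47·(5.496833 + 5.727775 + 2.613316) = 6.47·13.837924 = 89.531371 m
LRL: c = (6 − d² + 2cos(α−β) − 2d(sin α − sin β))/8 = -1.006755, |c| > 1 → infeasible
Shortest: RSL with L = 22.567108 m ≈ 22.5671 m

22.5671 m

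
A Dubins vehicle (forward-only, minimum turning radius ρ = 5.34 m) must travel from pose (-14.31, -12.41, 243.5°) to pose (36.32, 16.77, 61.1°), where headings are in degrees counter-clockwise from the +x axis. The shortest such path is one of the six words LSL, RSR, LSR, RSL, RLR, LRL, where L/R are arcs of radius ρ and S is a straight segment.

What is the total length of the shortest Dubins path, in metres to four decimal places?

Let ψ = atan2(Δy, Δx) = atan2(29.18, 50.63) = 29.9565° be the start→goal bearing.
Normalize: d = |goal − start| / ρ = 58.436883/5.34 = 10.943237, α = (θ_start − ψ) mod 360° = 213.5435° = 3.727037 rad, β = (θ_goal − ψ) mod 360° = 31.1435° = 0.543557 rad.
Common terms: sin α = -0.552570, cos α = -0.833466, sin β = 0.517183, cos β = 0.855875, cos(α−β) = -0.999123, d² = 119.754426. Work in radians in the unit-radius frame; every candidate has L = ρ·(t + p + q).
LSL: p² = 2 + d² − 2cos(α−β) + 2d(sin α − sin β) = 100.339539; p = √p² = 10.016963; φ = atan2(cos β − cos α, d + sin α − sin β) = 0.169458 rad; t = (φ − α) mod 2π = 2.725606 rad, q = (β − φ) mod 2π = 0.374099 rad → L = 5.34·(2.725606 + 10.016963 + 0.374099) = 5.34·13.116667 = 70.043003 m
RSR: p² = 2 + d² − 2cos(α−β) + 2d(sin β − sin α) = 147.165804; p = √p² = 12.131191; φ = atan2(cos α − cos β, d − sin α + sin β) = -0.139710 rad; t = (α − φ) mod 2π = 3.866747 rad, q = (φ − β) mod 2π = 5.599918 rad → L = 5.34·(3.866747 + 12.131191 + 5.599918) = 5.34·21.597857 = 115.332558 m
LSR: p² = d² − 2 + 2cos(α−β) + 2d(sin α + sin β) = 114.981691; p = √p² = 10.722952; φ = atan2(−cos α − cos β, d + sin α + sin β) − atan2(−2, p) = 0.182343 rad; t = (φ − α) mod 2π = 2.738491 rad, q = (φ − β) mod 2π = 5.921971 rad → L = 5.34·(2.738491 + 10.722952 + 5.921971) = 5.34·19.383413 = 103.507428 m
RSL: p² = d² − 2 + 2cos(α−β) − 2d(sin α + sin β) = 116.530669; p = √p² = 10.794937; φ = atan2(cos α + cos β, d − sin α − sin β) − atan2(2, p) = -0.181154 rad; t = (α − φ) mod 2π = 3.908191 rad, q = (β − φ) mod 2π = 0.724711 rad → L = 5.34·(3.908191 + 10.794937 + 0.724711) = 5.34·15.427839 = 82.384659 m
RLR: c = (6 − d² + 2cos(α−β) + 2d(sin α − sin β))/8 = -17.395725, |c| > 1 → infeasible
LRL: c = (6 − d² + 2cos(α−β) − 2d(sin α − sin β))/8 = -11.542442, |c| > 1 → infeasible
Shortest: LSL with L = 70.043003 m ≈ 70.0430 m

70.0430 m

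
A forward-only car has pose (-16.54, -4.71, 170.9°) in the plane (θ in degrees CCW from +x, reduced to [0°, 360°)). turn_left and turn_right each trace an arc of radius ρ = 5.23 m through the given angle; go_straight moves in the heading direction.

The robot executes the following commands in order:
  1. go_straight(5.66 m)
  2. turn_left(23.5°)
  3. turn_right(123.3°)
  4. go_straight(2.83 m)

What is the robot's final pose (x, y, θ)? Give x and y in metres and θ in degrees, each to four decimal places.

set_pose: (x, y, θ) = (-16.5400, -4.7100, 170.9000°), ρ = 5.23
go_straight(5.66): x += 5.66·cos θ, y += 5.66·sin θ → (-22.1288, -3.8148, 170.9000°)
turn_left(23.5°): centre at ρ to the left, rotate +23.5° → (-24.2566, -3.9133, 194.4000°)
turn_right(123.3°): centre at ρ to the right, rotate −123.3° → (-30.5053, 2.8465, 71.1000°)
go_straight(2.83): x += 2.83·cos θ, y += 2.83·sin θ → (-29.5886, 5.5239, 71.1000°)

(-29.5886, 5.5239, 71.1000°)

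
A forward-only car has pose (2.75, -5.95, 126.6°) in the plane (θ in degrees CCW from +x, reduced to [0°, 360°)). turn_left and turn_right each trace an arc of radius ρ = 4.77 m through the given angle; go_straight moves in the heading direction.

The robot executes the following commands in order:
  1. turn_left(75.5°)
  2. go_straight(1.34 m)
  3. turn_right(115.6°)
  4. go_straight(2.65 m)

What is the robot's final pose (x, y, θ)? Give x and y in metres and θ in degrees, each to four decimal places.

set_pose: (x, y, θ) = (2.7500, -5.9500, 126.6000°), ρ = 4.77
turn_left(75.5°): centre at ρ to the left, rotate +75.5° → (-2.8740, -4.3745, 202.1000°)
go_straight(1.34): x += 1.34·cos θ, y += 1.34·sin θ → (-4.1156, -4.8786, 202.1000°)
turn_right(115.6°): centre at ρ to the right, rotate −115.6° → (-10.6713, -0.1678, 86.5000°)
go_straight(2.65): x += 2.65·cos θ, y += 2.65·sin θ → (-10.5095, 2.4772, 86.5000°)

(-10.5095, 2.4772, 86.5000°)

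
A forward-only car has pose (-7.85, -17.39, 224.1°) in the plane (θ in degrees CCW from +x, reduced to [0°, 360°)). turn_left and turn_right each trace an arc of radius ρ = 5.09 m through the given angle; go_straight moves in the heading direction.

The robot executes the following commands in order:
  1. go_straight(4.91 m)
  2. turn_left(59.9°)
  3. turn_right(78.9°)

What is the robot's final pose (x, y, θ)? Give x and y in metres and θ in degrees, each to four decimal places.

(-15.5522, -31.5343, 205.1000°)

set_pose: (x, y, θ) = (-7.8500, -17.3900, 224.1000°), ρ = 5.09
go_straight(4.91): x += 4.91·cos θ, y += 4.91·sin θ → (-11.3760, -20.8069, 224.1000°)
turn_left(59.9°): centre at ρ to the left, rotate +59.9° → (-12.7726, -25.6936, 284.0000°)
turn_right(78.9°): centre at ρ to the right, rotate −78.9° → (-15.5522, -31.5343, 205.1000°)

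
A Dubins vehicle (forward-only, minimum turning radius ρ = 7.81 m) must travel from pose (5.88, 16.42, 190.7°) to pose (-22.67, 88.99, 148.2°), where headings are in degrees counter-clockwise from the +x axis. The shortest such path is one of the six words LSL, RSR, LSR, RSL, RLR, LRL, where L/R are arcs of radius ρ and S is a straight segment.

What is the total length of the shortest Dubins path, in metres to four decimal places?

81.9249 m

Let ψ = atan2(Δy, Δx) = atan2(72.57, -28.55) = 111.4753° be the start→goal bearing.
Normalize: d = |goal − start| / ρ = 77.984020/7.81 = 9.985150, α = (θ_start − ψ) mod 360° = 79.2247° = 1.382731 rad, β = (θ_goal − ψ) mod 360° = 36.7247° = 0.640966 rad.
Common terms: sin α = 0.982368, cos α = 0.186958, sin β = 0.597970, cos β = 0.801518, cos(α−β) = 0.737277, d² = 99.703217. Work in radians in the unit-radius frame; every candidate has L = ρ·(t + p + q).
LSL: p² = 2 + d² − 2cos(α−β) + 2d(sin α − sin β) = 107.905197; p = √p² = 10.387743; φ = atan2(cos β − cos α, d + sin α − sin β) = 0.059197 rad; t = (φ − α) mod 2π = 4.959651 rad, q = (β − φ) mod 2π = 0.581770 rad → L = 7.81·(4.959651 + 10.387743 + 0.581770) = 7.81·15.929163 = 124.406763 m
RSR: p² = 2 + d² − 2cos(α−β) + 2d(sin β − sin α) = 92.552128; p = √p² = 9.620402; φ = atan2(cos α − cos β, d − sin α + sin β) = -0.063924 rad; t = (α − φ) mod 2π = 1.446656 rad, q = (φ − β) mod 2π = 5.578295 rad → L = 7.81·(1.446656 + 9.620402 + 5.578295) = 7.81·16.645352 = 130.000198 m
LSR: p² = d² − 2 + 2cos(α−β) + 2d(sin α + sin β) = 130.737597; p = √p² = 11.434054; φ = atan2(−cos α − cos β, d + sin α + sin β) − atan2(−2, p) = 0.087904 rad; t = (φ − α) mod 2π = 4.988358 rad, q = (φ − β) mod 2π = 5.730123 rad → L = 7.81·(4.988358 + 11.434054 + 5.730123) = 7.81·22.152535 = 173.011295 m
RSL: p² = d² − 2 + 2cos(α−β) − 2d(sin α + sin β) = 67.617947; p = √p² = 8.223013; φ = atan2(cos α + cos β, d − sin α − sin β) − atan2(2, p) = -0.121517 rad; t = (α − φ) mod 2π = 1.504248 rad, q = (β − φ) mod 2π = 0.762483 rad → L = 7.81·(1.504248 + 8.223013 + 0.762483) = 7.81·10.489744 = 81.924901 m
RLR: c = (6 − d² + 2cos(α−β) + 2d(sin α − sin β))/8 = -10.569016, |c| > 1 → infeasible
LRL: c = (6 − d² + 2cos(α−β) − 2d(sin α − sin β))/8 = -12.488150, |c| > 1 → infeasible
Shortest: RSL with L = 81.924901 m ≈ 81.9249 m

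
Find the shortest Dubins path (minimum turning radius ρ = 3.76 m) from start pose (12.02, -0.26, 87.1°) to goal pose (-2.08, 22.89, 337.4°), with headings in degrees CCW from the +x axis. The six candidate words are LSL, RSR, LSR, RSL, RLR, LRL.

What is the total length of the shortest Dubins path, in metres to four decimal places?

35.7012 m

Let ψ = atan2(Δy, Δx) = atan2(23.15, -14.10) = 121.3444° be the start→goal bearing.
Normalize: d = |goal − start| / ρ = 27.105950/3.76 = 7.209029, α = (θ_start − ψ) mod 360° = 325.7556° = 5.685508 rad, β = (θ_goal − ψ) mod 360° = 216.0556° = 3.770882 rad.
Common terms: sin α = -0.562724, cos α = 0.826645, sin β = -0.588570, cos β = -0.808446, cos(α−β) = -0.337095, d² = 51.970101. Work in radians in the unit-radius frame; every candidate has L = ρ·(t + p + q).
LSL: p² = 2 + d² − 2cos(α−β) + 2d(sin α − sin β) = 55.016942; p = √p² = 7.417341; φ = atan2(cos β − cos α, d + sin α − sin β) = -0.222267 rad; t = (φ − α) mod 2π = 0.375410 rad, q = (β − φ) mod 2π = 3.993149 rad → L = 3.76·(0.375410 + 7.417341 + 3.993149) = 3.76·11.785900 = 44.314983 m
RSR: p² = 2 + d² − 2cos(α−β) + 2d(sin β − sin α) = 54.271641; p = √p² = 7.366929; φ = atan2(cos α − cos β, d − sin α + sin β) = 0.223814 rad; t = (α − φ) mod 2π = 5.461694 rad, q = (φ − β) mod 2π = 2.736118 rad → L = 3.76·(5.461694 + 7.366929 + 2.736118) = 3.76·15.564740 = 58.523424 m
LSR: p² = d² − 2 + 2cos(α−β) + 2d(sin α + sin β) = 32.696484; p = √p² = 5.718084; φ = atan2(−cos α − cos β, d + sin α + sin β) − atan2(−2, p) = 0.333463 rad; t = (φ − α) mod 2π = 0.931141 rad, q = (φ − β) mod 2π = 2.845767 rad → L = 3.76·(0.931141 + 5.718084 + 2.845767) = 3.76·9.494992 = 35.701170 m
RSL: p² = d² − 2 + 2cos(α−β) − 2d(sin α + sin β) = 65.895337; p = √p² = 8.117594; φ = atan2(cos α + cos β, d − sin α − sin β) − atan2(2, p) = -0.239390 rad; t = (α − φ) mod 2π = 5.924898 rad, q = (β − φ) mod 2π = 4.010272 rad → L = 3.76·(5.924898 + 8.117594 + 4.010272) = 3.76·18.052765 = 67.878395 m
RLR: c = (6 − d² + 2cos(α−β) + 2d(sin α − sin β))/8 = -5.783955, |c| > 1 → infeasible
LRL: c = (6 − d² + 2cos(α−β) − 2d(sin α − sin β))/8 = -5.877118, |c| > 1 → infeasible
Shortest: LSR with L = 35.701170 m ≈ 35.7012 m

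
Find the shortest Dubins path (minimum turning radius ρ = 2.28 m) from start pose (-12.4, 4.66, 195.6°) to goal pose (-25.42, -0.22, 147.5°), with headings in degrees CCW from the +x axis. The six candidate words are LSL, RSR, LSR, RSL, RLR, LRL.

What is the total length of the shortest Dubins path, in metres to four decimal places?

Let ψ = atan2(Δy, Δx) = atan2(-4.88, -13.02) = -159.4536° be the start→goal bearing.
Normalize: d = |goal − start| / ρ = 13.904488/2.28 = 6.098460, α = (θ_start − ψ) mod 360° = 355.0536° = 6.196854 rad, β = (θ_goal − ψ) mod 360° = 306.9536° = 5.357351 rad.
Common terms: sin α = -0.086224, cos α = 0.996276, sin β = -0.799123, cos β = 0.601168, cos(α−β) = 0.667833, d² = 37.191213. Work in radians in the unit-radius frame; every candidate has L = ρ·(t + p + q).
LSL: p² = 2 + d² − 2cos(α−β) + 2d(sin α − sin β) = 46.550718; p = √p² = 6.822809; φ = atan2(cos β − cos α, d + sin α − sin β) = -0.057942 rad; t = (φ − α) mod 2π = 0.028389 rad, q = (β − φ) mod 2π = 5.415293 rad → L = 2.28·(0.028389 + 6.822809 + 5.415293) = 2.28·12.266491 = 27.967599 m
RSR: p² = 2 + d² − 2cos(α−β) + 2d(sin β − sin α) = 29.160377; p = √p² = 5.400035; φ = atan2(cos α − cos β, d − sin α + sin β) = 0.073233 rad; t = (α − φ) mod 2π = 6.123621 rad, q = (φ − β) mod 2π = 0.999067 rad → L = 2.28·(6.123621 + 5.400035 + 0.999067) = 2.28·12.522724 = 28.551810 m
LSR: p² = d² − 2 + 2cos(α−β) + 2d(sin α + sin β) = 25.728379; p = √p² = 5.072315; φ = atan2(−cos α − cos β, d + sin α + sin β) − atan2(−2, p) = 0.078237 rad; t = (φ − α) mod 2π = 0.164568 rad, q = (φ − β) mod 2π = 1.004071 rad → L = 2.28·(0.164568 + 5.072315 + 1.004071) = 2.28·6.240954 = 14.229376 m
RSL: p² = d² − 2 + 2cos(α−β) − 2d(sin α + sin β) = 47.325376; p = √p² = 6.879344; φ = atan2(cos α + cos β, d − sin α − sin β) − atan2(2, p) = -0.058059 rad; t = (α − φ) mod 2π = 6.254914 rad, q = (β − φ) mod 2π = 5.415410 rad → L = 2.28·(6.254914 + 6.879344 + 5.415410) = 2.28·18.549668 = 42.293244 m
RLR: c = (6 − d² + 2cos(α−β) + 2d(sin α − sin β))/8 = -2.645047, |c| > 1 → infeasible
LRL: c = (6 − d² + 2cos(α−β) − 2d(sin α − sin β))/8 = -4.818840, |c| > 1 → infeasible
Shortest: LSR with L = 14.229376 m ≈ 14.2294 m

14.2294 m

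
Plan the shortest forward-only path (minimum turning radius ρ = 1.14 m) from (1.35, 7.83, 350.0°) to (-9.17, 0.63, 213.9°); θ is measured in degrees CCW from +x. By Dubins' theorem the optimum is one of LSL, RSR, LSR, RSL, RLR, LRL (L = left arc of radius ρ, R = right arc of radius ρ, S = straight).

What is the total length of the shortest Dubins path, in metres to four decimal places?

Let ψ = atan2(Δy, Δx) = atan2(-7.20, -10.52) = -145.6118° be the start→goal bearing.
Normalize: d = |goal − start| / ρ = 12.747957/1.14 = 11.182418, α = (θ_start − ψ) mod 360° = 135.6118° = 2.366873 rad, β = (θ_goal − ψ) mod 360° = 359.5118° = 6.274665 rad.
Common terms: sin α = 0.699516, cos α = -0.714617, sin β = -0.008520, cos β = 0.999964, cos(α−β) = -0.720551, d² = 125.046476. Work in radians in the unit-radius frame; every candidate has L = ρ·(t + p + q).
LSL: p² = 2 + d² − 2cos(α−β) + 2d(sin α − sin β) = 144.322674; p = √p² = 12.013437; φ = atan2(cos β − cos α, d + sin α − sin β) = 0.143211 rad; t = (φ − α) mod 2π = 4.059523 rad, q = (β − φ) mod 2π = 6.131454 rad → L = 1.14·(4.059523 + 12.013437 + 6.131454) = 1.14·22.204415 = 25.313033 m
RSR: p² = 2 + d² − 2cos(α−β) + 2d(sin β − sin α) = 112.652482; p = √p² = 10.613787; φ = atan2(cos α − cos β, d − sin α + sin β) = -0.162254 rad; t = (α − φ) mod 2π = 2.529127 rad, q = (φ − β) mod 2π = 6.129451 rad → L = 1.14·(2.529127 + 10.613787 + 6.129451) = 1.14·19.272366 = 21.970497 m
LSR: p² = d² − 2 + 2cos(α−β) + 2d(sin α + sin β) = 137.059382; p = √p² = 11.707236; φ = atan2(−cos α − cos β, d + sin α + sin β) − atan2(−2, p) = 0.145173 rad; t = (φ − α) mod 2π = 4.061485 rad, q = (φ − β) mod 2π = 0.153693 rad → L = 1.14·(4.061485 + 11.707236 + 0.153693) = 1.14·15.922415 = 18.151553 m
RSL: p² = d² − 2 + 2cos(α−β) − 2d(sin α + sin β) = 106.151365; p = √p² = 10.302978; φ = atan2(cos α + cos β, d − sin α − sin β) − atan2(2, p) = -0.164543 rad; t = (α − φ) mod 2π = 2.531416 rad, q = (β − φ) mod 2π = 0.156023 rad → L = 1.14·(2.531416 + 10.302978 + 0.156023) = 1.14·12.990417 = 14.809076 m
RLR: c = (6 − d² + 2cos(α−β) + 2d(sin α − sin β))/8 = -13.081560, |c| > 1 → infeasible
LRL: c = (6 − d² + 2cos(α−β) − 2d(sin α − sin β))/8 = -17.040334, |c| > 1 → infeasible
Shortest: RSL with L = 14.809076 m ≈ 14.8091 m

14.8091 m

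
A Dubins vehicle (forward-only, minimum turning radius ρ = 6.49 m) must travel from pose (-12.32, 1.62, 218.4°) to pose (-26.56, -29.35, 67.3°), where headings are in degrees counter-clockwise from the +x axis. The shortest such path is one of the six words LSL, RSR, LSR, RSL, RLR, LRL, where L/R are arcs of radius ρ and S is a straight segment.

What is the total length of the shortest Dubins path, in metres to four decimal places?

57.2020 m

Let ψ = atan2(Δy, Δx) = atan2(-30.97, -14.24) = -114.6930° be the start→goal bearing.
Normalize: d = |goal − start| / ρ = 34.086926/6.49 = 5.252223, α = (θ_start − ψ) mod 360° = 333.0930° = 5.813569 rad, β = (θ_goal − ψ) mod 360° = 181.9930° = 3.176376 rad.
Common terms: sin α = -0.452544, cos α = 0.891742, sin β = -0.034777, cos β = -0.999395, cos(α−β) = -0.875465, d² = 27.585844. Work in radians in the unit-radius frame; every candidate has L = ρ·(t + p + q).
LSL: p² = 2 + d² − 2cos(α−β) + 2d(sin α − sin β) = 26.948357; p = √p² = 5.191181; φ = atan2(cos β − cos α, d + sin α − sin β) = -0.372879 rad; t = (φ − α) mod 2π = 0.096737 rad, q = (β − φ) mod 2π = 3.549255 rad → L = 6.49·(0.096737 + 5.191181 + 3.549255) = 6.49·8.837173 = 57.353256 m
RSR: p² = 2 + d² − 2cos(α−β) + 2d(sin β − sin α) = 35.725189; p = √p² = 5.977055; φ = atan2(cos α − cos β, d − sin α + sin β) = 0.321932 rad; t = (α − φ) mod 2π = 5.491637 rad, q = (φ − β) mod 2π = 3.428740 rad → L = 6.49·(5.491637 + 5.977055 + 3.428740) = 6.49·14.897433 = 96.684340 m
LSR: p² = d² − 2 + 2cos(α−β) + 2d(sin α + sin β) = 18.715878; p = √p² = 4.326185; φ = atan2(−cos α − cos β, d + sin α + sin β) − atan2(−2, p) = 0.455625 rad; t = (φ − α) mod 2π = 0.925242 rad, q = (φ − β) mod 2π = 3.562434 rad → L = 6.49·(0.925242 + 4.326185 + 3.562434) = 6.49·8.813861 = 57.201959 m
RSL: p² = d² − 2 + 2cos(α−β) − 2d(sin α + sin β) = 28.953952; p = √p² = 5.380888; φ = atan2(cos α + cos β, d − sin α − sin β) − atan2(2, p) = -0.374616 rad; t = (α − φ) mod 2π = 6.188185 rad, q = (β − φ) mod 2π = 3.550993 rad → L = 6.49·(6.188185 + 5.380888 + 3.550993) = 6.49·15.120065 = 98.129224 m
RLR: c = (6 − d² + 2cos(α−β) + 2d(sin α − sin β))/8 = -3.465649, |c| > 1 → infeasible
LRL: c = (6 − d² + 2cos(α−β) − 2d(sin α − sin β))/8 = -2.368545, |c| > 1 → infeasible
Shortest: LSR with L = 57.201959 m ≈ 57.2020 m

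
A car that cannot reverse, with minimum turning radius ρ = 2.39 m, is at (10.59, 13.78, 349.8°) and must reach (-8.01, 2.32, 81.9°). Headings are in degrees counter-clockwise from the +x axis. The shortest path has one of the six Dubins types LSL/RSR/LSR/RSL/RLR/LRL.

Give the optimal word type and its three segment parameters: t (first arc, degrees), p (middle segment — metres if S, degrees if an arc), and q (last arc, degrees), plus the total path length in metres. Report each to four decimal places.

RSR: t = 138.9479°, p = 18.4167 m, q = 128.9521°, L = 29.5917 m

Let ψ = atan2(Δy, Δx) = atan2(-11.46, -18.60) = -148.3616° be the start→goal bearing.
Normalize: d = |goal − start| / ρ = 21.847004/2.39 = 9.141006, α = (θ_start − ψ) mod 360° = 138.1616° = 2.411374 rad, β = (θ_goal − ψ) mod 360° = 230.2616° = 4.018823 rad.
Common terms: sin α = 0.667032, cos α = -0.745029, sin β = -0.768971, cos β = -0.639284, cos(α−β) = -0.036644, d² = 83.557991. Work in radians in the unit-radius frame; every candidate has L = ρ·(t + p + q).
LSL: p² = 2 + d² − 2cos(α−β) + 2d(sin α − sin β) = 111.884307; p = √p² = 10.577538; φ = atan2(cos β − cos α, d + sin α − sin β) = 0.009997 rad; t = (φ − α) mod 2π = 3.881808 rad, q = (β − φ) mod 2π = 4.008825 rad → L = 2.39·(3.881808 + 10.577538 + 4.008825) = 2.39·18.468171 = 44.138930 m
RSR: p² = 2 + d² − 2cos(α−β) + 2d(sin β − sin α) = 59.378249; p = √p² = 7.705728; φ = atan2(cos α − cos β, d − sin α + sin β) = -0.013723 rad; t = (α − φ) mod 2π = 2.425098 rad, q = (φ − β) mod 2π = 2.250639 rad → L = 2.39·(2.425098 + 7.705728 + 2.250639) = 2.39·12.381465 = 29.591702 m
LSR: p² = d² − 2 + 2cos(α−β) + 2d(sin α + sin β) = 79.621060; p = √p² = 8.923063; φ = atan2(−cos α − cos β, d + sin α + sin β) − atan2(−2, p) = 0.372461 rad; t = (φ − α) mod 2π = 4.244272 rad, q = (φ − β) mod 2π = 2.636824 rad → L = 2.39·(4.244272 + 8.923063 + 2.636824) = 2.39·15.804159 = 37.771940 m
RSL: p² = d² − 2 + 2cos(α−β) − 2d(sin α + sin β) = 83.348347; p = √p² = 9.129532; φ = atan2(cos α + cos β, d − sin α − sin β) − atan2(2, p) = -0.364327 rad; t = (α − φ) mod 2π = 2.775701 rad, q = (β − φ) mod 2π = 4.383150 rad → L = 2.39·(2.775701 + 9.129532 + 4.383150) = 2.39·16.288383 = 38.929234 m
RLR: c = (6 − d² + 2cos(α−β) + 2d(sin α − sin β))/8 = -6.422281, |c| > 1 → infeasible
LRL: c = (6 − d² + 2cos(α−β) − 2d(sin α − sin β))/8 = -12.985538, |c| > 1 → infeasible
Shortest: RSR with L = 29.591702 m ≈ 29.5917 m
Convert RSR to answer units (arcs ×180/π): t = 2.425098·180/π = 138.9479°, p = ρ·p = 2.39·7.705728 = 18.4167 m, q = 2.250639·180/π = 128.9521°, L = 29.5917 m.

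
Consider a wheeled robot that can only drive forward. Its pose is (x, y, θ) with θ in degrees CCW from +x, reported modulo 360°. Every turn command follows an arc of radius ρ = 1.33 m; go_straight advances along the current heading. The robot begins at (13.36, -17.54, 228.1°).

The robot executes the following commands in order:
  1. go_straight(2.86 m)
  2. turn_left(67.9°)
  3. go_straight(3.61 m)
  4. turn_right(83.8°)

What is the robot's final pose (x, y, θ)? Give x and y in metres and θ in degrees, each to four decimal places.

set_pose: (x, y, θ) = (13.3600, -17.5400, 228.1000°), ρ = 1.33
go_straight(2.86): x += 2.86·cos θ, y += 2.86·sin θ → (11.4500, -19.6687, 228.1000°)
turn_left(67.9°): centre at ρ to the left, rotate +67.9° → (11.2445, -21.1400, 296.0000°)
go_straight(3.61): x += 3.61·cos θ, y += 3.61·sin θ → (12.8271, -24.3846, 296.0000°)
turn_right(83.8°): centre at ρ to the right, rotate −83.8° → (12.3404, -26.0931, 212.2000°)

(12.3404, -26.0931, 212.2000°)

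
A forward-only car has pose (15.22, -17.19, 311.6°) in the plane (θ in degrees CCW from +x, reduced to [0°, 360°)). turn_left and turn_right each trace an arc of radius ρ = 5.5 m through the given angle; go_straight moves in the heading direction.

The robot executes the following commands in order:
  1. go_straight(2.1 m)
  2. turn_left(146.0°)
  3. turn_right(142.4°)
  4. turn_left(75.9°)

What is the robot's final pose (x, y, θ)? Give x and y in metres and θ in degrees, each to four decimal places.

(42.2224, -10.5582, 31.1000°)

set_pose: (x, y, θ) = (15.2200, -17.1900, 311.6000°), ρ = 5.5
go_straight(2.1): x += 2.1·cos θ, y += 2.1·sin θ → (16.6142, -18.7604, 311.6000°)
turn_left(146.0°): centre at ρ to the left, rotate +146.0° → (26.1788, -14.3814, 457.6000° ≡ 97.6000°)
turn_right(142.4°): centre at ρ to the right, rotate −142.4° → (35.5060, -9.7513, -44.8000° ≡ 315.2000°)
turn_left(75.9°): centre at ρ to the left, rotate +75.9° → (42.2224, -10.5582, 391.1000° ≡ 31.1000°)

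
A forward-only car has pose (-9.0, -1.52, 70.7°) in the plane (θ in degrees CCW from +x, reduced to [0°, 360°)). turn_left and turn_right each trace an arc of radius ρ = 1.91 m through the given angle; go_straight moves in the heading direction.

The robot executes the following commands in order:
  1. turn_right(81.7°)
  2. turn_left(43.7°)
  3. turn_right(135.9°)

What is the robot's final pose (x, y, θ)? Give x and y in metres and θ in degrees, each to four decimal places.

set_pose: (x, y, θ) = (-9.0000, -1.5200, 70.7000°), ρ = 1.91
turn_right(81.7°): centre at ρ to the right, rotate −81.7° → (-6.8329, -0.2764, -11.0000° ≡ 349.0000°)
turn_left(43.7°): centre at ρ to the left, rotate +43.7° → (-5.4366, -0.0088, 392.7000° ≡ 32.7000°)
turn_right(135.9°): centre at ρ to the right, rotate −135.9° → (-2.5452, -2.0522, -103.2000° ≡ 256.8000°)

(-2.5452, -2.0522, 256.8000°)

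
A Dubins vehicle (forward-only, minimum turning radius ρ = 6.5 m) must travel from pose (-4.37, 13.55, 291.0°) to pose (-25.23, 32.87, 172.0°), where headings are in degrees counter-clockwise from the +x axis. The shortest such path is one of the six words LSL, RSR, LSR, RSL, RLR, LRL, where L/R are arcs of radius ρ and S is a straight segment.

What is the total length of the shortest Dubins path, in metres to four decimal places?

Let ψ = atan2(Δy, Δx) = atan2(19.32, -20.86) = 137.1949° be the start→goal bearing.
Normalize: d = |goal − start| / ρ = 28.432411/6.5 = 4.374217, α = (θ_start − ψ) mod 360° = 153.8051° = 2.684405 rad, β = (θ_goal − ψ) mod 360° = 34.8051° = 0.607463 rad.
Common terms: sin α = 0.441426, cos α = -0.897297, sin β = 0.570786, cos β = 0.821099, cos(α−β) = -0.484810, d² = 19.133775. Work in radians in the unit-radius frame; every candidate has L = ρ·(t + p + q).
LSL: p² = 2 + d² − 2cos(α−β) + 2d(sin α − sin β) = 20.971699; p = √p² = 4.579487; φ = atan2(cos β − cos α, d + sin α − sin β) = 0.384653 rad; t = (φ − α) mod 2π = 3.983434 rad, q = (β − φ) mod 2π = 0.222810 rad → L = 6.5·(3.983434 + 4.579487 + 0.222810) = 6.5·8.785730 = 57.107247 m
RSR: p² = 2 + d² − 2cos(α−β) + 2d(sin β − sin α) = 23.235090; p = √p² = 4.820279; φ = atan2(cos α − cos β, d − sin α + sin β) = -0.364512 rad; t = (α − φ) mod 2π = 3.048917 rad, q = (φ − β) mod 2π = 5.311211 rad → L = 6.5·(3.048917 + 4.820279 + 5.311211) = 6.5·13.180406 = 85.672640 m
LSR: p² = d² − 2 + 2cos(α−β) + 2d(sin α + sin β) = 25.019432; p = √p² = 5.001943; φ = atan2(−cos α − cos β, d + sin α + sin β) − atan2(−2, p) = 0.394518 rad; t = (φ − α) mod 2π = 3.993298 rad, q = (φ − β) mod 2π = 6.070240 rad → L = 6.5·(3.993298 + 5.001943 + 6.070240) = 6.5·15.065481 = 97.925629 m
RSL: p² = d² − 2 + 2cos(α−β) − 2d(sin α + sin β) = 7.308880; p = √p² = 2.703494; φ = atan2(cos α + cos β, d − sin α − sin β) − atan2(2, p) = -0.659591 rad; t = (α − φ) mod 2π = 3.343996 rad, q = (β − φ) mod 2π = 1.267054 rad → L = 6.5·(3.343996 + 2.703494 + 1.267054) = 6.5·7.314544 = 47.544537 m
RLR: c = (6 − d² + 2cos(α−β) + 2d(sin α − sin β))/8 = -1.904386, |c| > 1 → infeasible
LRL: c = (6 − d² + 2cos(α−β) − 2d(sin α − sin β))/8 = -1.621462, |c| > 1 → infeasible
Shortest: RSL with L = 47.544537 m ≈ 47.5445 m

47.5445 m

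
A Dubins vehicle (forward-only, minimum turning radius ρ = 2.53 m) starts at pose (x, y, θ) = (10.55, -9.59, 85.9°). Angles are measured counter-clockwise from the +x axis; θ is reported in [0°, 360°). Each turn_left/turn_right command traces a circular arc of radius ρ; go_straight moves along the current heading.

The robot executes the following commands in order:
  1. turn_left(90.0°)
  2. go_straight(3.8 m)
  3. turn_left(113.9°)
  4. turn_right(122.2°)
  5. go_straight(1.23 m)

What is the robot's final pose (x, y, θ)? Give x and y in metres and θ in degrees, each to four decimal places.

(-2.2692, -13.0583, 167.6000°)

set_pose: (x, y, θ) = (10.5500, -9.5900, 85.9000°), ρ = 2.53
turn_left(90.0°): centre at ρ to the left, rotate +90.0° → (8.2074, -6.8856, 175.9000°)
go_straight(3.8): x += 3.8·cos θ, y += 3.8·sin θ → (4.4171, -6.6139, 175.9000°)
turn_left(113.9°): centre at ρ to the left, rotate +113.9° → (1.8558, -9.9944, 289.8000°)
turn_right(122.2°): centre at ρ to the right, rotate −122.2° → (-1.0679, -13.3224, 167.6000°)
go_straight(1.23): x += 1.23·cos θ, y += 1.23·sin θ → (-2.2692, -13.0583, 167.6000°)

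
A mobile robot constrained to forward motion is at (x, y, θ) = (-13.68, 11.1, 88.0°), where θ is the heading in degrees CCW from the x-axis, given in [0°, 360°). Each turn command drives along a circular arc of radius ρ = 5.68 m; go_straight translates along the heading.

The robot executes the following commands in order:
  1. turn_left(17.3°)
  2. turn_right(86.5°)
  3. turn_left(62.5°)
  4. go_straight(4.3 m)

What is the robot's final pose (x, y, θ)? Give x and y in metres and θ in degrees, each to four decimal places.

set_pose: (x, y, θ) = (-13.6800, 11.1000, 88.0000°), ρ = 5.68
turn_left(17.3°): centre at ρ to the left, rotate +17.3° → (-13.8779, 12.7970, 105.3000°)
turn_right(86.5°): centre at ρ to the right, rotate −86.5° → (-10.2296, 19.6728, 18.8000°)
turn_left(62.5°): centre at ρ to the left, rotate +62.5° → (-6.4455, 24.1906, 81.3000°)
go_straight(4.3): x += 4.3·cos θ, y += 4.3·sin θ → (-5.7950, 28.4411, 81.3000°)

(-5.7950, 28.4411, 81.3000°)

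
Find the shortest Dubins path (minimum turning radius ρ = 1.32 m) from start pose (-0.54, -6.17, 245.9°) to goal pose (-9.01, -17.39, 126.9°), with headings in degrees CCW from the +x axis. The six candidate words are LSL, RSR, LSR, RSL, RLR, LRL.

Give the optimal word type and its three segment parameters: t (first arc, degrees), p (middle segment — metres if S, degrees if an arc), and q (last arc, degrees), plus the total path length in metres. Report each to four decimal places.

RSR: t = 5.4196°, p = 12.6024 m, q = 113.5804°, L = 15.3440 m

Let ψ = atan2(Δy, Δx) = atan2(-11.22, -8.47) = -127.0492° be the start→goal bearing.
Normalize: d = |goal − start| / ρ = 14.058069/1.32 = 10.650052, α = (θ_start − ψ) mod 360° = 12.9492° = 0.226007 rad, β = (θ_goal − ψ) mod 360° = 253.9492° = 4.432250 rad.
Common terms: sin α = 0.224088, cos α = 0.974569, sin β = -0.961017, cos β = -0.276489, cos(α−β) = -0.484810, d² = 113.423611. Work in radians in the unit-radius frame; every candidate has L = ρ·(t + p + q).
LSL: p² = 2 + d² − 2cos(α−β) + 2d(sin α − sin β) = 141.636081; p = √p² = 11.901096; φ = atan2(cos β − cos α, d + sin α − sin β) = -0.105316 rad; t = (φ − α) mod 2π = 5.951863 rad, q = (β − φ) mod 2π = 4.537566 rad → L = 1.32·(5.951863 + 11.901096 + 4.537566) = 1.32·22.390525 = 29.555492 m
RSR: p² = 2 + d² − 2cos(α−β) + 2d(sin β − sin α) = 91.150379; p = √p² = 9.547271; φ = atan2(cos α − cos β, d − sin α + sin β) = 0.131416 rad; t = (α − φ) mod 2π = 0.094590 rad, q = (φ − β) mod 2π = 1.982351 rad → L = 1.32·(0.094590 + 9.547271 + 1.982351) = 1.32·11.624213 = 15.343961 m
LSR: p² = d² − 2 + 2cos(α−β) + 2d(sin α + sin β) = 94.757316; p = √p² = 9.734337; φ = atan2(−cos α − cos β, d + sin α + sin β) − atan2(−2, p) = 0.132335 rad; t = (φ − α) mod 2π = 6.189513 rad, q = (φ − β) mod 2π = 1.983270 rad → L = 1.32·(6.189513 + 9.734337 + 1.983270) = 1.32·17.907120 = 23.637398 m
RSL: p² = d² − 2 + 2cos(α−β) − 2d(sin α + sin β) = 126.150668; p = √p² = 11.231681; φ = atan2(cos α + cos β, d − sin α − sin β) − atan2(2, p) = -0.114992 rad; t = (α − φ) mod 2π = 0.340999 rad, q = (β − φ) mod 2π = 4.547242 rad → L = 1.32·(0.340999 + 11.231681 + 4.547242) = 1.32·16.119923 = 21.278298 m
RLR: c = (6 − d² + 2cos(α−β) + 2d(sin α − sin β))/8 = -10.393797, |c| > 1 → infeasible
LRL: c = (6 − d² + 2cos(α−β) − 2d(sin α − sin β))/8 = -16.704510, |c| > 1 → infeasible
Shortest: RSR with L = 15.343961 m ≈ 15.3440 m
Convert RSR to answer units (arcs ×180/π): t = 0.094590·180/π = 5.4196°, p = ρ·p = 1.32·9.547271 = 12.6024 m, q = 1.982351·180/π = 113.5804°, L = 15.3440 m.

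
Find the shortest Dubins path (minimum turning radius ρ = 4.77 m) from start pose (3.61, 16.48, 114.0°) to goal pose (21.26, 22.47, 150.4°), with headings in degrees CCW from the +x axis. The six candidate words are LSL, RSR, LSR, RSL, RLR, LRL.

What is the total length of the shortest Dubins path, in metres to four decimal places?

Let ψ = atan2(Δy, Δx) = atan2(5.99, 17.65) = 18.7460° be the start→goal bearing.
Normalize: d = |goal − start| / ρ = 18.638739/4.77 = 3.907493, α = (θ_start − ψ) mod 360° = 95.2540° = 1.662496 rad, β = (θ_goal − ψ) mod 360° = 131.6540° = 2.297795 rad.
Common terms: sin α = 0.995799, cos α = -0.091571, sin β = 0.747172, cos β = -0.664630, cos(α−β) = 0.804894, d² = 15.268498. Work in radians in the unit-radius frame; every candidate has L = ρ·(t + p + q).
LSL: p² = 2 + d² − 2cos(α−β) + 2d(sin α − sin β) = 17.601721; p = √p² = 4.195441; φ = atan2(cos β − cos α, d + sin α − sin β) = -0.137019 rad; t = (φ − α) mod 2π = 4.483670 rad, q = (β − φ) mod 2π = 2.434815 rad → L = 4.77·(4.483670 + 4.195441 + 2.434815) = 4.77·11.113926 = 53.013425 m
RSR: p² = 2 + d² − 2cos(α−β) + 2d(sin β − sin α) = 13.715699; p = √p² = 3.703471; φ = atan2(cos α − cos β, d − sin α + sin β) = 0.155360 rad; t = (α − φ) mod 2π = 1.507136 rad, q = (φ − β) mod 2π = 4.140750 rad → L = 4.77·(1.507136 + 3.703471 + 4.140750) = 4.77·9.351357 = 44.605971 m
LSR: p² = d² − 2 + 2cos(α−β) + 2d(sin α + sin β) = 28.499576; p = √p² = 5.338499; φ = atan2(−cos α − cos β, d + sin α + sin β) − atan2(−2, p) = 0.491492 rad; t = (φ − α) mod 2π = 5.112182 rad, q = (φ − β) mod 2π = 4.476882 rad → L = 4.77·(5.112182 + 5.338499 + 4.476882) = 4.77·14.927563 = 71.204475 m
RSL: p² = d² − 2 + 2cos(α−β) − 2d(sin α + sin β) = 1.256995; p = √p² = 1.121158; φ = atan2(cos α + cos β, d − sin α − sin β) − atan2(2, p) = -1.395974 rad; t = (α − φ) mod 2π = 3.058469 rad, q = (β − φ) mod 2π = 3.693769 rad → L = 4.77·(3.058469 + 1.121158 + 3.693769) = 4.77·7.873396 = 37.556099 m
RLR: c = (6 − d² + 2cos(α−β) + 2d(sin α − sin β))/8 = -0.714462; p = 2π − arccos c = 3.916534 rad; φ = atan2(cos α − cos β, d − sin α + sin β) = 0.155360 rad; t = (α − φ + p/2) mod 2π = 3.465402 rad, q = (α − β − t + p) mod 2π = 6.099017 rad → L = 4.77·(3.465402 + 3.916534 + 6.099017) = 4.77·13.480953 = 64.304144 m
LRL: c = (6 − d² + 2cos(α−β) − 2d(sin α − sin β))/8 = -1.200215, |c| > 1 → infeasible
Shortest: RSL with L = 37.556099 m ≈ 37.5561 m

37.5561 m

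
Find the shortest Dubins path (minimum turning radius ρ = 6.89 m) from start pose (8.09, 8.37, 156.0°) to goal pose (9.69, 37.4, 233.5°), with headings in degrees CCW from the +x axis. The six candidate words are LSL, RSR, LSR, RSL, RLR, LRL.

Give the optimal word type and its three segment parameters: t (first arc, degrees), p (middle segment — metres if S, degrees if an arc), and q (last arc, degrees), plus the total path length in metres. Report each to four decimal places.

RSL: t = 125.1636°, p = 13.2765 m, q = 202.6636°, L = 52.6987 m

Let ψ = atan2(Δy, Δx) = atan2(29.03, 1.60) = 86.8453° be the start→goal bearing.
Normalize: d = |goal − start| / ρ = 29.074059/6.89 = 4.219747, α = (θ_start − ψ) mod 360° = 69.1547° = 1.206977 rad, β = (θ_goal − ψ) mod 360° = 146.6547° = 2.559607 rad.
Common terms: sin α = 0.934545, cos α = 0.355846, sin β = 0.549684, cos β = -0.835373, cos(α−β) = 0.216440, d² = 17.806267. Work in radians in the unit-radius frame; every candidate has L = ρ·(t + p + q).
LSL: p² = 2 + d² − 2cos(α−β) + 2d(sin α − sin β) = 22.621420; p = √p² = 4.756198; φ = atan2(cos β − cos α, d + sin α − sin β) = -0.253151 rad; t = (φ − α) mod 2π = 4.823057 rad, q = (β − φ) mod 2π = 2.812759 rad → L = 6.89·(4.823057 + 4.756198 + 2.812759) = 6.89·12.392013 = 85.380973 m
RSR: p² = 2 + d² − 2cos(α−β) + 2d(sin β − sin α) = 16.125356; p = √p² = 4.015639; φ = atan2(cos α − cos β, d − sin α + sin β) = 0.301178 rad; t = (α − φ) mod 2π = 0.905799 rad, q = (φ − β) mod 2π = 4.024756 rad → L = 6.89·(0.905799 + 4.015639 + 4.024756) = 6.89·8.946194 = 61.639278 m
LSR: p² = d² − 2 + 2cos(α−β) + 2d(sin α + sin β) = 28.765282; p = √p² = 5.363328; φ = atan2(−cos α − cos β, d + sin α + sin β) − atan2(−2, p) = 0.440802 rad; t = (φ − α) mod 2π = 5.517011 rad, q = (φ − β) mod 2π = 4.164381 rad → L = 6.89·(5.517011 + 5.363328 + 4.164381) = 6.89·15.044719 = 103.658113 m
RSL: p² = d² − 2 + 2cos(α−β) − 2d(sin α + sin β) = 3.713011; p = √p² = 1.926917; φ = atan2(cos α + cos β, d − sin α − sin β) − atan2(2, p) = -0.977540 rad; t = (α − φ) mod 2π = 2.184517 rad, q = (β − φ) mod 2π = 3.537147 rad → L = 6.89·(2.184517 + 1.926917 + 3.537147) = 6.89·7.648582 = 52.698727 m
RLR: c = (6 − d² + 2cos(α−β) + 2d(sin α − sin β))/8 = -1.015670, |c| > 1 → infeasible
LRL: c = (6 − d² + 2cos(α−β) − 2d(sin α − sin β))/8 = -1.827677, |c| > 1 → infeasible
Shortest: RSL with L = 52.698727 m ≈ 52.6987 m
Convert RSL to answer units (arcs ×180/π): t = 2.184517·180/π = 125.1636°, p = ρ·p = 6.89·1.926917 = 13.2765 m, q = 3.537147·180/π = 202.6636°, L = 52.6987 m.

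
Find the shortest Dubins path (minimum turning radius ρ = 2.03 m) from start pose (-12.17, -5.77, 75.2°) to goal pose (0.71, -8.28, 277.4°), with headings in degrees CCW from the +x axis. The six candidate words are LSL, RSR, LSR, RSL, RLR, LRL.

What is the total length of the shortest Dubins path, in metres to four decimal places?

14.7757 m

Let ψ = atan2(Δy, Δx) = atan2(-2.51, 12.88) = -11.0274° be the start→goal bearing.
Normalize: d = |goal − start| / ρ = 13.122290/2.03 = 6.464182, α = (θ_start − ψ) mod 360° = 86.2274° = 1.504951 rad, β = (θ_goal − ψ) mod 360° = 288.4274° = 5.034007 rad.
Common terms: sin α = 0.997833, cos α = 0.065798, sin β = -0.948725, cos β = 0.316102, cos(α−β) = -0.925871, d² = 41.785654. Work in radians in the unit-radius frame; every candidate has L = ρ·(t + p + q).
LSL: p² = 2 + d² − 2cos(α−β) + 2d(sin α − sin β) = 70.803209; p = √p² = 8.414464; φ = atan2(cos β − cos α, d + sin α − sin β) = 0.029751 rad; t = (φ − α) mod 2π = 4.807985 rad, q = (β − φ) mod 2π = 5.004256 rad → L = 2.03·(4.807985 + 8.414464 + 5.004256) = 2.03·18.226705 = 37.000212 m
RSR: p² = 2 + d² − 2cos(α−β) + 2d(sin β − sin α) = 20.471580; p = √p² = 4.524553; φ = atan2(cos α − cos β, d − sin α + sin β) = -0.055350 rad; t = (α − φ) mod 2π = 1.560301 rad, q = (φ − β) mod 2π = 1.193829 rad → L = 2.03·(1.560301 + 4.524553 + 1.193829) = 2.03·7.278683 = 14.775726 m
LSR: p² = d² − 2 + 2cos(α−β) + 2d(sin α + sin β) = 38.568796; p = √p² = 6.210378; φ = atan2(−cos α − cos β, d + sin α + sin β) − atan2(−2, p) = 0.252987 rad; t = (φ − α) mod 2π = 5.031221 rad, q = (φ − β) mod 2π = 1.502165 rad → L = 2.03·(5.031221 + 6.210378 + 1.502165) = 2.03·12.743764 = 25.869842 m
RSL: p² = d² − 2 + 2cos(α−β) − 2d(sin α + sin β) = 37.299029; p = √p² = 6.107293; φ = atan2(cos α + cos β, d − sin α − sin β) − atan2(2, p) = -0.257010 rad; t = (α − φ) mod 2π = 1.761961 rad, q = (β − φ) mod 2π = 5.291016 rad → L = 2.03·(1.761961 + 6.107293 + 5.291016) = 2.03·13.160270 = 26.715349 m
RLR: c = (6 − d² + 2cos(α−β) + 2d(sin α − sin β))/8 = -1.558948, |c| > 1 → infeasible
LRL: c = (6 − d² + 2cos(α−β) − 2d(sin α − sin β))/8 = -7.850401, |c| > 1 → infeasible
Shortest: RSR with L = 14.775726 m ≈ 14.7757 m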